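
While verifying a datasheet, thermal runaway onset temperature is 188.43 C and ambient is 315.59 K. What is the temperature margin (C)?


Convert: T_ambient = 315.59 K = 42.44 C
margin = 188.43 - 42.44 = 145.99 C

145.99 C


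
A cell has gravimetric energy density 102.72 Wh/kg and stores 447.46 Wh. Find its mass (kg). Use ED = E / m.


m = E / ED = 447.46 / 102.72 = 4.356 kg

4.356 kg


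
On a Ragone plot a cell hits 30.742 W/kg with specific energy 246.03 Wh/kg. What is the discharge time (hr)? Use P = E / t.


t = E / P = 246.03 / 30.742 = 8.003 hr

8.003 hr


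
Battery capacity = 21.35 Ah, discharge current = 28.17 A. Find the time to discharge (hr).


Runtime = 21.35 Ah / 28.17 A = 0.7579 hr

0.7579 hr


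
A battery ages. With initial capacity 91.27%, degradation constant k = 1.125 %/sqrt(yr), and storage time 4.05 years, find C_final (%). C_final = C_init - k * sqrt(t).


Step 1: sqrt(4.05 yr) = 2.0125
Step 2: drop = 1.125 * 2.0125 = 2.2641
Step 3: C_final = 91.27 - 2.2641 = 89.01%

89.01%


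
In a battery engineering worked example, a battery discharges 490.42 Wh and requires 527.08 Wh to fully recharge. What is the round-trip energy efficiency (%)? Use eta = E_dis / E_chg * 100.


Round-trip efficiency = 490.42/527.08 * 100% = 93.04%

93.04%


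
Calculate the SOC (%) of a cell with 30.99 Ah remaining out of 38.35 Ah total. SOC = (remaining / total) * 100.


SOC = (remaining / total) * 100 = (30.99 / 38.35) * 100 = 80.81%

80.81%


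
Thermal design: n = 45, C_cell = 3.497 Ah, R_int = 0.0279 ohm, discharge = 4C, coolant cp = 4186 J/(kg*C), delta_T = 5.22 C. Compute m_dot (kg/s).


Step 1: I = 4 * 3.497 = 13.988 A
Step 2: Q_cell = I^2 * R = 13.988^2 * 0.0279 = 5.459 W
Step 3: Q_total = 45 * 5.459 = 245.66 W
Step 4: m_dot = Q_total / (cp * dT) = 245.66 / (4186 * 5.22) = 0.01124 kg/s

0.01124 kg/s


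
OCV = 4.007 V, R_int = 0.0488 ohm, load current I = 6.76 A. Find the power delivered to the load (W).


Step 1: V_terminal = OCV - I*R = 4.007 - 6.76 * 0.0488 = 3.6771 V
Step 2: P_out = V_terminal * I = 3.6771 * 6.76 = 24.86 W

24.86 W


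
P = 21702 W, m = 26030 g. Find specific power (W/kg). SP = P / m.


Convert: m = 26030 g = 26.03 kg
SP = P / m = 21702 / 26.03 = 833.7 W/kg

833.7 W/kg


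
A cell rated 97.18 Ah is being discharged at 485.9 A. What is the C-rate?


Rearranging: C_rate = 485.9 / 97.18 = 5C

5C


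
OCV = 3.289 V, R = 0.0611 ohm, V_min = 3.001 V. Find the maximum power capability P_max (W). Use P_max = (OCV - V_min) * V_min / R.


P_max = (OCV - V_min) * V_min / R = (3.289 - 3.001) * 3.001 / 0.0611 = 0.288 * 3.001 / 0.0611 = 14.15 W

14.15 W


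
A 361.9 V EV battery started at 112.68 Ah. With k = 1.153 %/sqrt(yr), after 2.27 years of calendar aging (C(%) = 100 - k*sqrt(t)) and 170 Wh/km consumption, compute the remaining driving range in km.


Step 1: capacity retention = 100 - 1.153 * sqrt(2.27) = 100 - 1.153 * 1.5067 = 98.263%
Step 2: C_now = 112.68 * 98.263/100 = 110.72 Ah
Step 3: E_pack = V * C_now = 361.9 * 110.72 = 40070 Wh
Step 4: range = E_pack / consumption = 40070 / 170 = 235.7 km

235.7 km


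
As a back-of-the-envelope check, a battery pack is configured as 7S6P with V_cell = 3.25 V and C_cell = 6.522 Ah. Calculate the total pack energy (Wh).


V_pack = 7 * 3.25 = 22.75 V
C_pack = 6 * 6.522 = 39.132 Ah
E = V_pack * C_pack = 22.75 * 39.132 = 890.3 Wh

890.3 Wh


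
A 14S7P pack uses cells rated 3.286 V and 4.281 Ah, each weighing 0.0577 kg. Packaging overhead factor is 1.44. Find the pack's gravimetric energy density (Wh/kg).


Step 1: V_pack = 14 * 3.286 = 46.004 V
Step 2: C_pack = 7 * 4.281 = 29.967 Ah
Step 3: E_pack = V_pack * C_pack = 46.004 * 29.967 = 1378.6 Wh
Step 4: m_pack = 14 * 7 * 0.0577 * 1.44 = 8.1426 kg
Step 5: ED = E_pack / m_pack = 1378.6 / 8.1426 = 169.3 Wh/kg

169.3 Wh/kg


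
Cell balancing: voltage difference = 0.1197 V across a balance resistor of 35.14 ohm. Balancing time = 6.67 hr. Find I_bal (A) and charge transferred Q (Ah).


First, Ohm's law: I_bal = 0.1197 V / 35.14 ohm = 0.0034064 A
Then Q = I * t = 0.0034064 A * 6.67 hr = 0.02272 Ah

I=0.0034064 A, Q=0.02272 Ah


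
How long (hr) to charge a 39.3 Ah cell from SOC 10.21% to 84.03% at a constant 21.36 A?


Step 1: dSOC = 84.03% - 10.21% = 73.82%
Step 2: delta_Ah = 39.3 * 73.82 / 100 = 29.011 Ah
Step 3: t = 29.011 / 21.36 = 1.358 hr

1.358 hr


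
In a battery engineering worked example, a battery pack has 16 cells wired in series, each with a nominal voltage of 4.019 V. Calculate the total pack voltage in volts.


Series voltages add: 16 * 4.019 V = 64.304 V

64.304 V


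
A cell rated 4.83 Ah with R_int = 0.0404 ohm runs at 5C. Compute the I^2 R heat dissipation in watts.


Step 1: I = C_rate * capacity = 5 * 4.83 = 24.15 A
Step 2: Q = I^2 * R = 24.15^2 * 0.0404 = 583.22 * 0.0404 = 23.56 W

23.56 W


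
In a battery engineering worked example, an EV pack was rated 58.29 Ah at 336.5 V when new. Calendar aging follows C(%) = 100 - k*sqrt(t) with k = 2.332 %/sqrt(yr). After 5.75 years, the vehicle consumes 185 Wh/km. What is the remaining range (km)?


Step 1: capacity retention = 100 - 2.332 * sqrt(5.75) = 100 - 2.332 * 2.3979 = 94.408%
Step 2: C_now = 58.29 * 94.408/100 = 55.03 Ah
Step 3: E_pack = V * C_now = 336.5 * 55.03 = 18518 Wh
Step 4: range = E_pack / consumption = 18518 / 185 = 100.1 km

100.1 km


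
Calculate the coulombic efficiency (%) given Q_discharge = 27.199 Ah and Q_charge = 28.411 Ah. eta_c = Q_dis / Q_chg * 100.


eta_c = Q_dis / Q_chg * 100 = 27.199 / 28.411 * 100 = 95.73%

95.73%


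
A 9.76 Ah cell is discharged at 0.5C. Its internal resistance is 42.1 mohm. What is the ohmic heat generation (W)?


Convert: R = 42.1 mohm = 0.0421 ohm
Step 1: I = C_rate * capacity = 0.5 * 9.76 = 4.88 A
Step 2: Q = I^2 * R = 4.88^2 * 0.0421 = 23.814 * 0.0421 = 1.003 W

1.003 W


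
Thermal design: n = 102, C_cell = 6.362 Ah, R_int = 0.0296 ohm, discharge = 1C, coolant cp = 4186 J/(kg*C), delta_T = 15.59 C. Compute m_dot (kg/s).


Step 1: I = 1 * 6.362 = 6.362 A
Step 2: Q_cell = I^2 * R = 6.362^2 * 0.0296 = 1.1981 W
Step 3: Q_total = 102 * 1.1981 = 122.21 W
Step 4: m_dot = Q_total / (cp * dT) = 122.21 / (4186 * 15.59) = 0.001873 kg/s

0.001873 kg/s


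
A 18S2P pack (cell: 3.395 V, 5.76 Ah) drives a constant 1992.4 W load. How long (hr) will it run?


Step 1: E_pack = Ns * V_cell * Np * C_cell = 18 * 3.395 * 2 * 5.76 = 703.99 Wh
Step 2: t = E_pack / P = 703.99 / 1992.4 = 0.3533 hr

0.3533 hr


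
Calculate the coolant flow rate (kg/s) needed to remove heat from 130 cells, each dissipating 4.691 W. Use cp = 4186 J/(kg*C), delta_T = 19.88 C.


Step 1: Total heat Q = 130 * 4.691 W = 609.83 W
Step 2: denom = cp * dT = 4186 * 19.88 = 83218
Step 3: m_dot = 609.83 / 83218 = 0.007328 kg/s

0.007328 kg/s


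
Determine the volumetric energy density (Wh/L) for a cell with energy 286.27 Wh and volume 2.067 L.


Volumetric ED = 286.27 Wh / 2.067 L = 138.5 Wh/L

138.5 Wh/L


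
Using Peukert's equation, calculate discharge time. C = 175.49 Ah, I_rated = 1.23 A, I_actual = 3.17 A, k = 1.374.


Step 1: t_rated = C / I_rated = 175.49 / 1.23 = 142.67 hr
Step 2: ratio = 1.23 / 3.17 = 0.38801
Step 3: ratio^k = 0.38801^1.374 = 0.27231
Step 4: t = t_rated * ratio^k = 142.67 * 0.27231 = 38.85 hr

38.85 hr


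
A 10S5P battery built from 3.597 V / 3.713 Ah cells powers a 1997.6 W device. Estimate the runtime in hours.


Step 1: E_pack = Ns * V_cell * Np * C_cell = 10 * 3.597 * 5 * 3.713 = 667.78 Wh
Step 2: t = E_pack / P = 667.78 / 1997.6 = 0.3343 hr

0.3343 hr


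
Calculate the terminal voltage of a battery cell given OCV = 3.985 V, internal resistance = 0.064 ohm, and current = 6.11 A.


V = OCV - I*R = 3.985 - 6.11 * 0.064 = 3.594 V

3.594 V


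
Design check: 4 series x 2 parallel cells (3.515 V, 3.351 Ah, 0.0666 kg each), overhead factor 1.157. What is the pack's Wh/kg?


Step 1: V_pack = 4 * 3.515 = 14.06 V
Step 2: C_pack = 2 * 3.351 = 6.702 Ah
Step 3: E_pack = V_pack * C_pack = 14.06 * 6.702 = 94.23 Wh
Step 4: m_pack = 4 * 2 * 0.0666 * 1.157 = 0.61645 kg
Step 5: ED = E_pack / m_pack = 94.23 / 0.61645 = 152.9 Wh/kg

152.9 Wh/kg


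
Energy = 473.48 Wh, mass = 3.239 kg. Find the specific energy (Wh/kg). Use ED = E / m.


Specific energy = 473.48 Wh / 3.239 kg = 146.2 Wh/kg

146.2 Wh/kg


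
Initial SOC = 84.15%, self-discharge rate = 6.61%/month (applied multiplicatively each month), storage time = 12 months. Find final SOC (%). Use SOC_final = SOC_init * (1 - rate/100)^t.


decay = (1 - 6.61/100)^12 = 0.44015
SOC_final = 84.15 * 0.44015 = 37.04%

37.04%


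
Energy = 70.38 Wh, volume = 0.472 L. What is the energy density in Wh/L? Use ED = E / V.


ED = E / V = 70.38 / 0.472 = 149.1 Wh/L

149.1 Wh/L


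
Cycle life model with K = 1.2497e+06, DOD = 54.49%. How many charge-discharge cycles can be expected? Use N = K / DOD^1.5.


DOD^1.5 = 402.23
N = K / DOD^1.5 = 1.2497e+06 / 402.23 = 3107

3107 cycles


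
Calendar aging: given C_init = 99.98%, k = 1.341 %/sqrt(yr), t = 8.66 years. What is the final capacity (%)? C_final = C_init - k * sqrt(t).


sqrt(t) = sqrt(8.66) = 2.9428
C_final = 99.98 - 1.341 * 2.9428 = 96.03%

96.03%


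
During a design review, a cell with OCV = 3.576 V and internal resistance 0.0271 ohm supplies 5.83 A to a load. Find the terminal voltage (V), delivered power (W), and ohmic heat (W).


Step 1: V_terminal = OCV - I*R = 3.576 - 5.83 * 0.0271 = 3.418 V
Step 2: P_out = V_terminal * I = 3.418 * 5.83 = 19.93 W
Step 3: Q = I^2 * R = 5.83^2 * 0.0271 = 0.9211 W

V=3.418 V, P=19.93 W, Q=0.9211 W


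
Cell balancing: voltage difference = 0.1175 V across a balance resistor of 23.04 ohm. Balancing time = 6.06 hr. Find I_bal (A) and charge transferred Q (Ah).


First, Ohm's law: I_bal = 0.1175 V / 23.04 ohm = 0.0050998 A
Then Q = I * t = 0.0050998 A * 6.06 hr = 0.03090 Ah

I=0.0050998 A, Q=0.03090 Ah


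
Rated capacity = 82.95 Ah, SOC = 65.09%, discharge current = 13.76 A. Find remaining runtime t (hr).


Step 1: remaining = SOC/100 * C_total = 65.09/100 * 82.95 = 53.992 Ah
Step 2: t = remaining / I = 53.992 / 13.76 = 3.924 hr

3.924 hr


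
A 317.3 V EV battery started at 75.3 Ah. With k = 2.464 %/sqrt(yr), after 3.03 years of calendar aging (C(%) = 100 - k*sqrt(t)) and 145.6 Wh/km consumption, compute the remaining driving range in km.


Step 1: capacity retention = 100 - 2.464 * sqrt(3.03) = 100 - 2.464 * 1.7407 = 95.711%
Step 2: C_now = 75.3 * 95.711/100 = 72.07 Ah
Step 3: E_pack = V * C_now = 317.3 * 72.07 = 22868 Wh
Step 4: range = E_pack / consumption = 22868 / 145.6 = 157.1 km

157.1 km


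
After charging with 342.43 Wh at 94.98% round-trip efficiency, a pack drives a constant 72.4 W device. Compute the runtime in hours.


Step 1: E_discharge = eta/100 * E_charge = 94.98/100 * 342.43 = 325.24 Wh
Step 2: t = E_discharge / P = 325.24 / 72.4 = 4.492 hr

4.492 hr


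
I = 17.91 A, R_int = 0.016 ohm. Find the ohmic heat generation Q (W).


Q = I^2 * R = 17.91^2 * 0.016 = 5.132 W

5.132 W


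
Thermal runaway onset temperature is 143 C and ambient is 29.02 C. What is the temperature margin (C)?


Safety margin = 143 C - 29.02 C = 113.98 C

113.98 C


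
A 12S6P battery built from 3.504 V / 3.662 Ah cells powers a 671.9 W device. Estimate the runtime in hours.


Step 1: E_pack = Ns * V_cell * Np * C_cell = 12 * 3.504 * 6 * 3.662 = 923.88 Wh
Step 2: t = E_pack / P = 923.88 / 671.9 = 1.375 hr

1.375 hr


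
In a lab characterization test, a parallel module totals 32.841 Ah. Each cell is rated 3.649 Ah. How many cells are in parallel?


n = C_total / C_cell = 32.841 / 3.649 = 9

9


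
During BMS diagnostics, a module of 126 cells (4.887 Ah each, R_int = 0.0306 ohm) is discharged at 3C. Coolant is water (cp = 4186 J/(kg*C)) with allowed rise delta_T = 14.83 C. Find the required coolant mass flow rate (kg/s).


Step 1: I = 3 * 4.887 = 14.661 A
Step 2: Q_cell = I^2 * R = 14.661^2 * 0.0306 = 6.5773 W
Step 3: Q_total = 126 * 6.5773 = 828.74 W
Step 4: m_dot = Q_total / (cp * dT) = 828.74 / (4186 * 14.83) = 0.01335 kg/s

0.01335 kg/s


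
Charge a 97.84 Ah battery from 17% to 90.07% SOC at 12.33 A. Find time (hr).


delta_Ah = 97.84 * (90.07 - 17) / 100 = 71.492 Ah
t = delta_Ah / I = 71.492 / 12.33 = 5.798 hr

5.798 hr


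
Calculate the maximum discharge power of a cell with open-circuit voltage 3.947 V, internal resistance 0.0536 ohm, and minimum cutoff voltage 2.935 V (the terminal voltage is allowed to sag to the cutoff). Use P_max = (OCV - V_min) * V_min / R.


dV = OCV - V_min = 1.012 V (so I_max = dV / R)
P_max = dV * V_min / R = 1.012 * 2.935 / 0.0536 = 55.41 W

55.41 W


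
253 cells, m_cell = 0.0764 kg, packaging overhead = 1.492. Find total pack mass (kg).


m_pack = n * m_cell * overhead = 253 * 0.0764 * 1.492 = 28.84 kg

28.84 kg


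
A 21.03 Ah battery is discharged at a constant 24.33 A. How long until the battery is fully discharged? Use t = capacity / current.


Runtime = 21.03 Ah / 24.33 A = 0.8644 hr

0.8644 hr


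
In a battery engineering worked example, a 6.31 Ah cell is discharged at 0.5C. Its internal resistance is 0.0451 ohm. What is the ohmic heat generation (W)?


Step 1: I = C_rate * capacity = 0.5 * 6.31 = 3.155 A
Step 2: Q = I^2 * R = 3.155^2 * 0.0451 = 9.954 * 0.0451 = 0.4489 W

0.4489 W


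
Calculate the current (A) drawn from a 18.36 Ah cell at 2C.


I = C_rate * capacity = 2 * 18.36 = 36.72 A

36.72 A


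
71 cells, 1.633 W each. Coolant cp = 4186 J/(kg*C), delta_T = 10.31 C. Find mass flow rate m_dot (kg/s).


Step 1: Total heat Q = 71 * 1.633 W = 115.94 W
Step 2: denom = cp * dT = 4186 * 10.31 = 43158
Step 3: m_dot = 115.94 / 43158 = 0.002686 kg/s

0.002686 kg/s


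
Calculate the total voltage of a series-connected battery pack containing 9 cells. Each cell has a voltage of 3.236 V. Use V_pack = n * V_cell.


Series voltages add: 9 * 3.236 V = 29.124 V

29.124 V


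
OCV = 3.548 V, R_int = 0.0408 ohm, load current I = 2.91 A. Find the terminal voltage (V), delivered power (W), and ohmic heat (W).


Step 1: V_terminal = OCV - I*R = 3.548 - 2.91 * 0.0408 = 3.4293 V
Step 2: P_out = V_terminal * I = 3.4293 * 2.91 = 9.979 W
Step 3: Q = I^2 * R = 2.91^2 * 0.0408 = 0.3455 W

V=3.4293 V, P=9.979 W, Q=0.3455 W


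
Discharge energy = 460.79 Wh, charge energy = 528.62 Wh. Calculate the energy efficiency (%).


Round-trip efficiency = 460.79/528.62 * 100% = 87.17%

87.17%


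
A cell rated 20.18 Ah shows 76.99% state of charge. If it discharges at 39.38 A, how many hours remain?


Step 1: remaining = SOC/100 * C_total = 76.99/100 * 20.18 = 15.537 Ah
Step 2: t = remaining / I = 15.537 / 39.38 = 0.3945 hr

0.3945 hr


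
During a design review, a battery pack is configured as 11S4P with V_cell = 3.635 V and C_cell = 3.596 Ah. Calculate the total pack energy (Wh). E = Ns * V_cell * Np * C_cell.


V_pack = 11 * 3.635 = 39.985 V
C_pack = 4 * 3.596 = 14.384 Ah
E = V_pack * C_pack = 39.985 * 14.384 = 575.1 Wh

575.1 Wh


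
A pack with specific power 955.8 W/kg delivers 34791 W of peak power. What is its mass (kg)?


m = P / SP = 34791 / 955.8 = 36.40 kg

36.40 kg


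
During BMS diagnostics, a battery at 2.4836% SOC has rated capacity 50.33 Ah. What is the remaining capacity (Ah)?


remaining = SOC / 100 * total = 2.4836 / 100 * 50.33 = 1.250 Ah

1.250 Ah


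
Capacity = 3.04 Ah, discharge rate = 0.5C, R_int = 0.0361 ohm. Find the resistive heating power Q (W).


Step 1: I = C_rate * capacity = 0.5 * 3.04 = 1.52 A
Step 2: Q = I^2 * R = 1.52^2 * 0.0361 = 2.3104 * 0.0361 = 0.08341 W

0.08341 W


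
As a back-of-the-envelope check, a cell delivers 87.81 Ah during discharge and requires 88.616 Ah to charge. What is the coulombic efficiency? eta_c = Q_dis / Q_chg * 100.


eta_c = Q_dis / Q_chg * 100 = 87.81 / 88.616 * 100 = 99.09%

99.09%


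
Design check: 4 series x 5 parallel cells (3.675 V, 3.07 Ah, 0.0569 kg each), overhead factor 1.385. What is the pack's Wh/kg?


Step 1: V_pack = 4 * 3.675 = 14.7 V
Step 2: C_pack = 5 * 3.07 = 15.35 Ah
Step 3: E_pack = V_pack * C_pack = 14.7 * 15.35 = 225.65 Wh
Step 4: m_pack = 4 * 5 * 0.0569 * 1.385 = 1.5761 kg
Step 5: ED = E_pack / m_pack = 225.65 / 1.5761 = 143.2 Wh/kg

143.2 Wh/kg


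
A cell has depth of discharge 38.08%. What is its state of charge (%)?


SOC = 100 - DOD = 100 - 38.08 = 61.92%

61.92%


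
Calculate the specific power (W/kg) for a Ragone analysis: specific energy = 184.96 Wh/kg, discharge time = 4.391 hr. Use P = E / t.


Specific power = 184.96 Wh/kg / 4.391 hr = 42.12 W/kg

42.12 W/kg


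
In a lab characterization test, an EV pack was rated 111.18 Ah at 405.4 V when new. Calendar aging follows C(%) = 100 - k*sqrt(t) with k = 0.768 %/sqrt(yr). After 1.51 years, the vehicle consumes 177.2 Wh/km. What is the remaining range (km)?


Step 1: capacity retention = 100 - 0.768 * sqrt(1.51) = 100 - 0.768 * 1.2288 = 99.056%
Step 2: C_now = 111.18 * 99.056/100 = 110.13 Ah
Step 3: E_pack = V * C_now = 405.4 * 110.13 = 44647 Wh
Step 4: range = E_pack / consumption = 44647 / 177.2 = 252.0 km

252.0 km


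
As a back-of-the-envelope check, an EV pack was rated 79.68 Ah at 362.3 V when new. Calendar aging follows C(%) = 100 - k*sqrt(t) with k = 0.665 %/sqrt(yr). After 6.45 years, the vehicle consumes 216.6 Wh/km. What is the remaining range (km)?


Step 1: capacity retention = 100 - 0.665 * sqrt(6.45) = 100 - 0.665 * 2.5397 = 98.311%
Step 2: C_now = 79.68 * 98.311/100 = 78.334 Ah
Step 3: E_pack = V * C_now = 362.3 * 78.334 = 28380 Wh
Step 4: range = E_pack / consumption = 28380 / 216.6 = 131.0 km

131.0 km


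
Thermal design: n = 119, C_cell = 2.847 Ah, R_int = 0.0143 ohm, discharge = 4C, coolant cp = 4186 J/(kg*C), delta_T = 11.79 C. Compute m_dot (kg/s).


Step 1: I = 4 * 2.847 = 11.388 A
Step 2: Q_cell = I^2 * R = 11.388^2 * 0.0143 = 1.8545 W
Step 3: Q_total = 119 * 1.8545 = 220.69 W
Step 4: m_dot = Q_total / (cp * dT) = 220.69 / (4186 * 11.79) = 0.004472 kg/s

0.004472 kg/s


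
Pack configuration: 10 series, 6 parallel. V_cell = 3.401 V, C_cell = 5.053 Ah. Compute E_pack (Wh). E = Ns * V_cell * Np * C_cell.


E = Ns * Vcell * Np * Ccell = 10 * 3.401 * 6 * 5.053 = 1031 Wh

1031 Wh


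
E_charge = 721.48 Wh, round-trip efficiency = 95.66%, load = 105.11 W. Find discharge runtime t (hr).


Step 1: E_discharge = eta/100 * E_charge = 95.66/100 * 721.48 = 690.17 Wh
Step 2: t = E_discharge / P = 690.17 / 105.11 = 6.566 hr

6.566 hr


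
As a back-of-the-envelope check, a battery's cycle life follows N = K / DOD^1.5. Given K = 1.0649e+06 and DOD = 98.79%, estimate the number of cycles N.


DOD^1.5 = 981.91
N = K / DOD^1.5 = 1.0649e+06 / 981.91 = 1085

1085 cycles


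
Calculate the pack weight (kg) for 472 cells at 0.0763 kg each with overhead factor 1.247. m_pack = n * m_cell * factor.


m_pack = n * m_cell * overhead = 472 * 0.0763 * 1.247 = 44.91 kg

44.91 kg


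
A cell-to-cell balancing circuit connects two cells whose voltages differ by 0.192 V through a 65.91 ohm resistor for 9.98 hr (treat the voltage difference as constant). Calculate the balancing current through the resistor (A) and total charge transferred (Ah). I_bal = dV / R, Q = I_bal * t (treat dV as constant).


I_bal = dV / R = 0.192 / 65.91 = 0.0029131 A
Q = I_bal * t = 0.0029131 * 9.98 = 0.02907 Ah

I=0.0029131 A, Q=0.02907 Ah


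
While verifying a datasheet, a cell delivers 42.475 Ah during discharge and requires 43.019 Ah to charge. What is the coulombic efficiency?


eta_c = Q_dis / Q_chg * 100 = 42.475 / 43.019 * 100 = 98.74%

98.74%


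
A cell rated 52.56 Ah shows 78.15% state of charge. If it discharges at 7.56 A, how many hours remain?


Step 1: remaining = SOC/100 * C_total = 78.15/100 * 52.56 = 41.076 Ah
Step 2: t = remaining / I = 41.076 / 7.56 = 5.433 hr

5.433 hr


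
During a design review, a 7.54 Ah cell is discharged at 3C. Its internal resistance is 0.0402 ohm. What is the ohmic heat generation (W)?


Step 1: I = C_rate * capacity = 3 * 7.54 = 22.62 A
Step 2: Q = I^2 * R = 22.62^2 * 0.0402 = 511.66 * 0.0402 = 20.57 W

20.57 W


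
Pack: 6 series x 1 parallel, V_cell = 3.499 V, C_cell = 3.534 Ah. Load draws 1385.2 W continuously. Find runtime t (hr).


Step 1: E_pack = Ns * V_cell * Np * C_cell = 6 * 3.499 * 1 * 3.534 = 74.193 Wh
Step 2: t = E_pack / P = 74.193 / 1385.2 = 0.05356 hr

0.05356 hr


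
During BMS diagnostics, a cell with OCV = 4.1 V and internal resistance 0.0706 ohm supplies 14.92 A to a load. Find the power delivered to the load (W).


Step 1: V_terminal = OCV - I*R = 4.1 - 14.92 * 0.0706 = 3.0466 V
Step 2: P_out = V_terminal * I = 3.0466 * 14.92 = 45.46 W

45.46 W


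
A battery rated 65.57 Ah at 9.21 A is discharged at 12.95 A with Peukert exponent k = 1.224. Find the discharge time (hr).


t_rated = C / I_rated = 65.57 / 9.21 = 7.1194 hr
(I_rated/I)^k = (0.7112)^1.224 = 0.65893
t = t_rated * (I_rated/I)^k = 7.1194 * 0.65893 = 4.691 hr

4.691 hr


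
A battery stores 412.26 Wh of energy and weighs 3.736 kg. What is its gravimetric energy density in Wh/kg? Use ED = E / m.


Specific energy = 412.26 Wh / 3.736 kg = 110.3 Wh/kg

110.3 Wh/kg


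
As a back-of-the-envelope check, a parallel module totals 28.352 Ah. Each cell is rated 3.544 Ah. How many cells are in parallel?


n = C_total / C_cell = 28.352 / 3.544 = 8

8


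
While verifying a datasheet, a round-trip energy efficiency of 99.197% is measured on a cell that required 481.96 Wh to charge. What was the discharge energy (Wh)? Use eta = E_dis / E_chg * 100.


E_dis = eta/100 * E_chg = 99.197/100 * 481.96 = 478.1 Wh

478.1 Wh


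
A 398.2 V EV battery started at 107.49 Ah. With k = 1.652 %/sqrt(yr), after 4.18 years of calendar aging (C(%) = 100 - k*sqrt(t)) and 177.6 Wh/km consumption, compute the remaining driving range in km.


Step 1: capacity retention = 100 - 1.652 * sqrt(4.18) = 100 - 1.652 * 2.0445 = 96.622%
Step 2: C_now = 107.49 * 96.622/100 = 103.86 Ah
Step 3: E_pack = V * C_now = 398.2 * 103.86 = 41357 Wh
Step 4: range = E_pack / consumption = 41357 / 177.6 = 232.9 km

232.9 km


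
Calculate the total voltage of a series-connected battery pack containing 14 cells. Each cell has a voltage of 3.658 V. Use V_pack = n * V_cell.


V_pack = n * V_cell = 14 * 3.658 = 51.212 V

51.212 V


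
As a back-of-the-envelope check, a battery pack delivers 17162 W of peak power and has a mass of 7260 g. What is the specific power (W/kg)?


Convert: m = 7260 g = 7.26 kg
SP = P / m = 17162 / 7.26 = 2364 W/kg

2364 W/kg


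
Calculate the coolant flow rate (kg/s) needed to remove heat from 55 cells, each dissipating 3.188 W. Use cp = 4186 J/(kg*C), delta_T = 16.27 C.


Q_total = 55 * 3.188 = 175.34 W
m_dot = Q_total / (cp * dT) = 175.34 / (4186 * 16.27) = 0.002575 kg/s

0.002575 kg/s


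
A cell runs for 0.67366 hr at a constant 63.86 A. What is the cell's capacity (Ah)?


C = I * t = 63.86 * 0.67366 = 43.02 Ah

43.02 Ah


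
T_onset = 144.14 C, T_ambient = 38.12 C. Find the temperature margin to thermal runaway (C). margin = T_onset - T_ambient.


margin = T_onset - T_ambient = 144.14 - 38.12 = 106.02 C

106.02 C


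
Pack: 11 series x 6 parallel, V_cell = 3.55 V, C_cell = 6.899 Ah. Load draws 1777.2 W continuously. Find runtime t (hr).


Step 1: E_pack = Ns * V_cell * Np * C_cell = 11 * 3.55 * 6 * 6.899 = 1616.4 Wh
Step 2: t = E_pack / P = 1616.4 / 1777.2 = 0.9095 hr

0.9095 hr


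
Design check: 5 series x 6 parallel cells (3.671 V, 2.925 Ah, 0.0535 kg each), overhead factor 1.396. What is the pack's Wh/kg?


Step 1: V_pack = 5 * 3.671 = 18.355 V
Step 2: C_pack = 6 * 2.925 = 17.55 Ah
Step 3: E_pack = V_pack * C_pack = 18.355 * 17.55 = 322.13 Wh
Step 4: m_pack = 5 * 6 * 0.0535 * 1.396 = 2.2406 kg
Step 5: ED = E_pack / m_pack = 322.13 / 2.2406 = 143.8 Wh/kg

143.8 Wh/kg


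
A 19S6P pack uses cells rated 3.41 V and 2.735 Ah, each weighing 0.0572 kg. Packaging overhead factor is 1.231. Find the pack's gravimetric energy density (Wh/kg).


Step 1: V_pack = 19 * 3.41 = 64.79 V
Step 2: C_pack = 6 * 2.735 = 16.41 Ah
Step 3: E_pack = V_pack * C_pack = 64.79 * 16.41 = 1063.2 Wh
Step 4: m_pack = 19 * 6 * 0.0572 * 1.231 = 8.0271 kg
Step 5: ED = E_pack / m_pack = 1063.2 / 8.0271 = 132.5 Wh/kg

132.5 Wh/kg


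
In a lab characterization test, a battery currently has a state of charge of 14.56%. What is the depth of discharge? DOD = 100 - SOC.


Complement of SOC: DOD = 100% - 14.56% = 85.44%

85.44%


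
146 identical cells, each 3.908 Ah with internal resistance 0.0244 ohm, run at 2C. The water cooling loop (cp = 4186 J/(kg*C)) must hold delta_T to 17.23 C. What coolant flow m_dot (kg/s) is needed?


Step 1: I = 2 * 3.908 = 7.816 A
Step 2: Q_cell = I^2 * R = 7.816^2 * 0.0244 = 1.4906 W
Step 3: Q_total = 146 * 1.4906 = 217.63 W
Step 4: m_dot = Q_total / (cp * dT) = 217.63 / (4186 * 17.23) = 0.003017 kg/s

0.003017 kg/s


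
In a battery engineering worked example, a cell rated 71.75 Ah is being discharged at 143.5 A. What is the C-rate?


Rearranging: C_rate = 143.5 / 71.75 = 2C

2C


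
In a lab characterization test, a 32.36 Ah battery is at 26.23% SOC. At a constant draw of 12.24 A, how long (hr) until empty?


Step 1: remaining = SOC/100 * C_total = 26.23/100 * 32.36 = 8.488 Ah
Step 2: t = remaining / I = 8.488 / 12.24 = 0.6935 hr

0.6935 hr


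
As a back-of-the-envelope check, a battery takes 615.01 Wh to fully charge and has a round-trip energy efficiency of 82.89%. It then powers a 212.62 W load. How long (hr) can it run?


Step 1: E_discharge = eta/100 * E_charge = 82.89/100 * 615.01 = 509.78 Wh
Step 2: t = E_discharge / P = 509.78 / 212.62 = 2.398 hr

2.398 hr


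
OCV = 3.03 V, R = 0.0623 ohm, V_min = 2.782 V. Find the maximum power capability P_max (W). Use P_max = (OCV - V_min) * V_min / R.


dV = OCV - V_min = 0.248 V (so I_max = dV / R)
P_max = dV * V_min / R = 0.248 * 2.782 / 0.0623 = 11.07 W

11.07 W


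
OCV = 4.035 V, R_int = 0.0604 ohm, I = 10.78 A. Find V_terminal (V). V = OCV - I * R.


V = OCV - I*R = 4.035 - 10.78 * 0.0604 = 3.384 V

3.384 V


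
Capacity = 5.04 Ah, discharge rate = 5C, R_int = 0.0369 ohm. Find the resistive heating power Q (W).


Step 1: I = C_rate * capacity = 5 * 5.04 = 25.2 A
Step 2: Q = I^2 * R = 25.2^2 * 0.0369 = 635.04 * 0.0369 = 23.43 W

23.43 W


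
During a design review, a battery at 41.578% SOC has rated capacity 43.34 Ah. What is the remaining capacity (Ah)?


remaining = SOC / 100 * total = 41.578 / 100 * 43.34 = 18.02 Ah

18.02 Ah


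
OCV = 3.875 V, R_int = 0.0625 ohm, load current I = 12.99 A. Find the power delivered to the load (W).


Step 1: V_terminal = OCV - I*R = 3.875 - 12.99 * 0.0625 = 3.0631 V
Step 2: P_out = V_terminal * I = 3.0631 * 12.99 = 39.79 W

39.79 W


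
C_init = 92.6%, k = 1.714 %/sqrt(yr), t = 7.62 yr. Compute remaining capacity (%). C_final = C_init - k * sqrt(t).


sqrt(t) = sqrt(7.62) = 2.7604
C_final = 92.6 - 1.714 * 2.7604 = 87.87%

87.87%


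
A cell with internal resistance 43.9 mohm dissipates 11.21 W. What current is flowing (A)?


Convert: R = 43.9 mohm = 0.0439 ohm
I = sqrt(Q / R) = sqrt(11.21 / 0.0439) = sqrt(255.35) = 15.98 A

15.98 A


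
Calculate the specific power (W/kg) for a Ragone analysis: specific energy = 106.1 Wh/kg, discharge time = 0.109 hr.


P_specific = E / t = 106.1 / 0.109 = 973.4 W/kg

973.4 W/kg


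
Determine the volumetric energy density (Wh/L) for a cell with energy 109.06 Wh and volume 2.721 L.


Volumetric ED = 109.06 Wh / 2.721 L = 40.08 Wh/L

40.08 Wh/L


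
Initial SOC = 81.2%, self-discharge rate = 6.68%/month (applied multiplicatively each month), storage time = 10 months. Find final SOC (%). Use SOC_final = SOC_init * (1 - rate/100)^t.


decay = (1 - 6.68/100)^10 = 0.5009
SOC_final = 81.2 * 0.5009 = 40.67%

40.67%


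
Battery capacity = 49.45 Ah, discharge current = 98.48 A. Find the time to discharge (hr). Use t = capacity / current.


Runtime = 49.45 Ah / 98.48 A = 0.5021 hr

0.5021 hr


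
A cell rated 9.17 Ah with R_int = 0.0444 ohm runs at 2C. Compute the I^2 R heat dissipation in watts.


Step 1: I = C_rate * capacity = 2 * 9.17 = 18.34 A
Step 2: Q = I^2 * R = 18.34^2 * 0.0444 = 336.36 * 0.0444 = 14.93 W

14.93 W


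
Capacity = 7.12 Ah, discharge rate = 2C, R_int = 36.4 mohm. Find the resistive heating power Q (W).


Convert: R = 36.4 mohm = 0.0364 ohm
Step 1: I = C_rate * capacity = 2 * 7.12 = 14.24 A
Step 2: Q = I^2 * R = 14.24^2 * 0.0364 = 202.78 * 0.0364 = 7.381 W

7.381 W


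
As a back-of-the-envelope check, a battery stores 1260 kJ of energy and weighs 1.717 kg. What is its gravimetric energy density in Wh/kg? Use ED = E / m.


Convert: E = 1260 kJ = 350 Wh
ED = E / m = 350 / 1.717 = 203.8 Wh/kg

203.8 Wh/kg


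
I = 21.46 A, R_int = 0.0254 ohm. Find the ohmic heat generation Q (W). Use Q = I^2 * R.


I^2 = 460.53
Q = 460.53 * 0.0254 = 11.70 W

11.70 W


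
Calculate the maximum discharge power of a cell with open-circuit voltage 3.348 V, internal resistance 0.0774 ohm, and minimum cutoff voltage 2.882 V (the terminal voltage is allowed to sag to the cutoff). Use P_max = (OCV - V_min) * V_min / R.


dV = OCV - V_min = 0.466 V (so I_max = dV / R)
P_max = dV * V_min / R = 0.466 * 2.882 / 0.0774 = 17.35 W

17.35 W


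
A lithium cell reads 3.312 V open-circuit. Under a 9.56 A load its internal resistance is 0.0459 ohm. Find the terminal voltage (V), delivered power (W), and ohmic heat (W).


Step 1: V_terminal = OCV - I*R = 3.312 - 9.56 * 0.0459 = 2.8732 V
Step 2: P_out = V_terminal * I = 2.8732 * 9.56 = 27.47 W
Step 3: Q = I^2 * R = 9.56^2 * 0.0459 = 4.195 W

V=2.8732 V, P=27.47 W, Q=4.195 W


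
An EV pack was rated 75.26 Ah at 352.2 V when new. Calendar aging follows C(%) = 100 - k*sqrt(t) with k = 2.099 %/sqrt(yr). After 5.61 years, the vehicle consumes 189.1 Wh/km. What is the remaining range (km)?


Step 1: capacity retention = 100 - 2.099 * sqrt(5.61) = 100 - 2.099 * 2.3685 = 95.029%
Step 2: C_now = 75.26 * 95.029/100 = 71.519 Ah
Step 3: E_pack = V * C_now = 352.2 * 71.519 = 25189 Wh
Step 4: range = E_pack / consumption = 25189 / 189.1 = 133.2 km

133.2 km


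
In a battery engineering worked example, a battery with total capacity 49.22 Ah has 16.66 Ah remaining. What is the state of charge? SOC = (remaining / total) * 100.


SOC = (remaining / total) * 100 = (16.66 / 49.22) * 100 = 33.85%

33.85%


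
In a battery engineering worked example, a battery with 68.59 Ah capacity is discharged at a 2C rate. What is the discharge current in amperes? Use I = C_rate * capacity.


At 2C: I = 2 * 68.59 Ah = 137.18 A

137.18 A


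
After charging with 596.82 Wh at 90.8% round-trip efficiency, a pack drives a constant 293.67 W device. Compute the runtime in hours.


Step 1: E_discharge = eta/100 * E_charge = 90.8/100 * 596.82 = 541.91 Wh
Step 2: t = E_discharge / P = 541.91 / 293.67 = 1.845 hr

1.845 hr


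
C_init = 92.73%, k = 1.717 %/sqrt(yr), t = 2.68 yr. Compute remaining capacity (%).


sqrt(t) = sqrt(2.68) = 1.6371
C_final = 92.73 - 1.717 * 1.6371 = 89.92%

89.92%


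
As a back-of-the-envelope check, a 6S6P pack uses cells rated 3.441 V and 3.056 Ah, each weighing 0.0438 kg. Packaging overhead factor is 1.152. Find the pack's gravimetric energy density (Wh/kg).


Step 1: V_pack = 6 * 3.441 = 20.646 V
Step 2: C_pack = 6 * 3.056 = 18.336 Ah
Step 3: E_pack = V_pack * C_pack = 20.646 * 18.336 = 378.57 Wh
Step 4: m_pack = 6 * 6 * 0.0438 * 1.152 = 1.8165 kg
Step 5: ED = E_pack / m_pack = 378.57 / 1.8165 = 208.4 Wh/kg

208.4 Wh/kg


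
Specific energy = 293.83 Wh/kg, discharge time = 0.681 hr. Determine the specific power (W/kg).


P_specific = E / t = 293.83 / 0.681 = 431.5 W/kg

431.5 W/kg


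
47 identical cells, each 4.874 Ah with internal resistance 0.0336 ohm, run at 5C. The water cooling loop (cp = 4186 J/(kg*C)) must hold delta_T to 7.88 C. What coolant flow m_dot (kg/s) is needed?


Step 1: I = 5 * 4.874 = 24.37 A
Step 2: Q_cell = I^2 * R = 24.37^2 * 0.0336 = 19.955 W
Step 3: Q_total = 47 * 19.955 = 937.89 W
Step 4: m_dot = Q_total / (cp * dT) = 937.89 / (4186 * 7.88) = 0.02843 kg/s

0.02843 kg/s


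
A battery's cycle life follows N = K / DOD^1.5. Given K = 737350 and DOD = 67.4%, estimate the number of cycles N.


Step 1: DOD^1.5 = 67.4^1.5 = 553.34
Step 2: N = 737350 / 553.34 = 1333 cycles

1333 cycles


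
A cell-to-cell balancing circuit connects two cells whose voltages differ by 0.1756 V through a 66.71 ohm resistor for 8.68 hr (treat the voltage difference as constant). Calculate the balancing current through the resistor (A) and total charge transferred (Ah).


First, Ohm's law: I_bal = 0.1756 V / 66.71 ohm = 0.0026323 A
Then Q = I * t = 0.0026323 A * 8.68 hr = 0.02285 Ah

I=0.0026323 A, Q=0.02285 Ah


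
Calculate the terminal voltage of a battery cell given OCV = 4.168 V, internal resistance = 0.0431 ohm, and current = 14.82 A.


V = OCV - I*R = 4.168 - 14.82 * 0.0431 = 3.529 V

3.529 V


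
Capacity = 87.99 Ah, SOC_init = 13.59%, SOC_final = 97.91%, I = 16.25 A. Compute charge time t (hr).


Step 1: dSOC = 97.91% - 13.59% = 84.32%
Step 2: delta_Ah = 87.99 * 84.32 / 100 = 74.193 Ah
Step 3: t = 74.193 / 16.25 = 4.566 hr

4.566 hr


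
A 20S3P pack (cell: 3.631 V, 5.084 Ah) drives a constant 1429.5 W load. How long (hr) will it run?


Step 1: E_pack = Ns * V_cell * Np * C_cell = 20 * 3.631 * 3 * 5.084 = 1107.6 Wh
Step 2: t = E_pack / P = 1107.6 / 1429.5 = 0.7748 hr

0.7748 hr


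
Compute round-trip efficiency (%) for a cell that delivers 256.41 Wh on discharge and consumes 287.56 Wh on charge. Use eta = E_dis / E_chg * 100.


Round-trip efficiency = 256.41/287.56 * 100% = 89.17%

89.17%


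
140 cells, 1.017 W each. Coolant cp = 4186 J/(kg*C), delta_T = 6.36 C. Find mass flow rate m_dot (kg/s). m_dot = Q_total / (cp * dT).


Step 1: Total heat Q = 140 * 1.017 W = 142.38 W
Step 2: denom = cp * dT = 4186 * 6.36 = 26623
Step 3: m_dot = 142.38 / 26623 = 0.005348 kg/s

0.005348 kg/s


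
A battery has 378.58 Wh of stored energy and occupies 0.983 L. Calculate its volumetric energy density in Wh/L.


Volumetric ED = 378.58 Wh / 0.983 L = 385.1 Wh/L

385.1 Wh/L


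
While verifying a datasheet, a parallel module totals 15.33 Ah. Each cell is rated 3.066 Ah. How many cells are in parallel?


n = C_total / C_cell = 15.33 / 3.066 = 5

5


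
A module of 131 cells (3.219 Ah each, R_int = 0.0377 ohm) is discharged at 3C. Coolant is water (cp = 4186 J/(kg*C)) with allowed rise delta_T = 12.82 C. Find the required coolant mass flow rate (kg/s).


Step 1: I = 3 * 3.219 = 9.657 A
Step 2: Q_cell = I^2 * R = 9.657^2 * 0.0377 = 3.5158 W
Step 3: Q_total = 131 * 3.5158 = 460.57 W
Step 4: m_dot = Q_total / (cp * dT) = 460.57 / (4186 * 12.82) = 0.008582 kg/s

0.008582 kg/s


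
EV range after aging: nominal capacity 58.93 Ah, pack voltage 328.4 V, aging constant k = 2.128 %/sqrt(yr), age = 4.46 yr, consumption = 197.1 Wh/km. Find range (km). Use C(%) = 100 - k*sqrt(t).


Step 1: capacity retention = 100 - 2.128 * sqrt(4.46) = 100 - 2.128 * 2.1119 = 95.506%
Step 2: C_now = 58.93 * 95.506/100 = 56.282 Ah
Step 3: E_pack = V * C_now = 328.4 * 56.282 = 18483 Wh
Step 4: range = E_pack / consumption = 18483 / 197.1 = 93.77 km

93.77 km


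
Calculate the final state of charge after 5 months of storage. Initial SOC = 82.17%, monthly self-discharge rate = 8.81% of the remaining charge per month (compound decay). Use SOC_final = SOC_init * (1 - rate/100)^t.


Monthly retention factor = 1 - 8.81/100 = 0.9119
Over 5 months: factor^5 = 0.63057
SOC_final = 82.17 * 0.63057 = 51.81%

51.81%


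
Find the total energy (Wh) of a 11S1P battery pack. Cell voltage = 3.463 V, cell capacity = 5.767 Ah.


V_pack = 11 * 3.463 = 38.093 V
C_pack = 1 * 5.767 = 5.767 Ah
E = V_pack * C_pack = 38.093 * 5.767 = 219.7 Wh

219.7 Wh


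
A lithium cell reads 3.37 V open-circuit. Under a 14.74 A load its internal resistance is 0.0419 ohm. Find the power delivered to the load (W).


Step 1: V_terminal = OCV - I*R = 3.37 - 14.74 * 0.0419 = 2.7524 V
Step 2: P_out = V_terminal * I = 2.7524 * 14.74 = 40.57 W

40.57 W


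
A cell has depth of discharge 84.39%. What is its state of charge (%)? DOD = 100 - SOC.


SOC = 100 - DOD = 100 - 84.39 = 15.61%

15.61%


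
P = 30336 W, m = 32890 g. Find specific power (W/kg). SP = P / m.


Convert: m = 32890 g = 32.89 kg
SP = P / m = 30336 / 32.89 = 922.3 W/kg

922.3 W/kg


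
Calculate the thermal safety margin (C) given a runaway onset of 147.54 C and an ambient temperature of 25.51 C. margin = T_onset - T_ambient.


Safety margin = 147.54 C - 25.51 C = 122.03 C

122.03 C


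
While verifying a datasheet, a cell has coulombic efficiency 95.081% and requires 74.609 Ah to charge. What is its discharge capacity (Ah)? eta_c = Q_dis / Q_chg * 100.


Q_dis = eta/100 * Q_chg = 95.081/100 * 74.609 = 70.94 Ah

70.94 Ah


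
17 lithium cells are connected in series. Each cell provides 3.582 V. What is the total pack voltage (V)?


Series voltages add: 17 * 3.582 V = 60.894 V

60.894 V


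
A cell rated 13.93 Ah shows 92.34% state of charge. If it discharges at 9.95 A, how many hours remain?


Step 1: remaining = SOC/100 * C_total = 92.34/100 * 13.93 = 12.863 Ah
Step 2: t = remaining / I = 12.863 / 9.95 = 1.293 hr

1.293 hr


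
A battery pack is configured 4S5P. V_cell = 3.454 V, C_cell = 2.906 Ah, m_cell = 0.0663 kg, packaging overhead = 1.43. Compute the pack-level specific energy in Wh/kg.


Step 1: V_pack = 4 * 3.454 = 13.816 V
Step 2: C_pack = 5 * 2.906 = 14.53 Ah
Step 3: E_pack = V_pack * C_pack = 13.816 * 14.53 = 200.75 Wh
Step 4: m_pack = 4 * 5 * 0.0663 * 1.43 = 1.8962 kg
Step 5: ED = E_pack / m_pack = 200.75 / 1.8962 = 105.9 Wh/kg

105.9 Wh/kg


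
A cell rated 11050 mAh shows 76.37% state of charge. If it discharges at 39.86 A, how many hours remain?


Convert: C_total = 11050 mAh = 11.05 Ah
Step 1: remaining = SOC/100 * C_total = 76.37/100 * 11.05 = 8.4389 Ah
Step 2: t = remaining / I = 8.4389 / 39.86 = 0.2117 hr

0.2117 hr


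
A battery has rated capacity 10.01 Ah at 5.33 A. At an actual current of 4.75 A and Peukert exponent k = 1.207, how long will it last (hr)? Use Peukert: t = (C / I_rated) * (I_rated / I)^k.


t_rated = C / I_rated = 10.01 / 5.33 = 1.878 hr
(I_rated/I)^k = (1.1221)^1.207 = 1.1492
t = t_rated * (I_rated/I)^k = 1.878 * 1.1492 = 2.158 hr

2.158 hr


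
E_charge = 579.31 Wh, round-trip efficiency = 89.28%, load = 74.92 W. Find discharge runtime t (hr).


Step 1: E_discharge = eta/100 * E_charge = 89.28/100 * 579.31 = 517.21 Wh
Step 2: t = E_discharge / P = 517.21 / 74.92 = 6.903 hr

6.903 hr


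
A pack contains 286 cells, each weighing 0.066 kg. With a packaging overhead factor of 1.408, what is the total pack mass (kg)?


m_pack = n * m_cell * overhead = 286 * 0.066 * 1.408 = 26.58 kg

26.58 kg


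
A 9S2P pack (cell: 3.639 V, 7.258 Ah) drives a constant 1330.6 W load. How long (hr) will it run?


Step 1: E_pack = Ns * V_cell * Np * C_cell = 9 * 3.639 * 2 * 7.258 = 475.41 Wh
Step 2: t = E_pack / P = 475.41 / 1330.6 = 0.3573 hr

0.3573 hr


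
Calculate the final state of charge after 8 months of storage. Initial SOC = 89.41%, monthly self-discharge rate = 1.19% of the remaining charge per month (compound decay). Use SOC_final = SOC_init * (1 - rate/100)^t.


decay = (1 - 1.19/100)^8 = 0.90867
SOC_final = 89.41 * 0.90867 = 81.24%

81.24%


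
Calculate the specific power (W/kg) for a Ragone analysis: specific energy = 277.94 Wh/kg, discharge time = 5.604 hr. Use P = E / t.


P_specific = E / t = 277.94 / 5.604 = 49.60 W/kg

49.60 W/kg
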